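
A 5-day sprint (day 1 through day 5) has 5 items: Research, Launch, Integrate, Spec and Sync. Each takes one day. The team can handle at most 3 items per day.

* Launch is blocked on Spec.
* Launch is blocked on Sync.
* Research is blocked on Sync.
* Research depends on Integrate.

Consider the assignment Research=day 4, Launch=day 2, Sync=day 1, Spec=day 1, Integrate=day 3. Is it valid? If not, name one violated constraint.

Valid

The team can handle at most 3 items per day — holds.
Launch is blocked on Sync — holds.
Launch is blocked on Spec — holds.
Research depends on Integrate — holds.
Research is blocked on Sync — holds.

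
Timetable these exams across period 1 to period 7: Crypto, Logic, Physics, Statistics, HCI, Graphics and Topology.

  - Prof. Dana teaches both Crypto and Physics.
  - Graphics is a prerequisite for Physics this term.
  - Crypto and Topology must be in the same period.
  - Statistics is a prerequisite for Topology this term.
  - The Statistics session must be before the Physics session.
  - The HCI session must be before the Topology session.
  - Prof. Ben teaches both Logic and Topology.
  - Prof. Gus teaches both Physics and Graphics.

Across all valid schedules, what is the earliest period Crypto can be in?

Crypto must be in the same period as Topology, which can't be before period 2, so Crypto is at least period 2.
Crypto at period 2 is achievable: Statistics -> period 1; Graphics -> period 1; Physics -> period 3; Topology -> period 2; Logic -> period 1; Crypto -> period 2; HCI -> period 1.

period 2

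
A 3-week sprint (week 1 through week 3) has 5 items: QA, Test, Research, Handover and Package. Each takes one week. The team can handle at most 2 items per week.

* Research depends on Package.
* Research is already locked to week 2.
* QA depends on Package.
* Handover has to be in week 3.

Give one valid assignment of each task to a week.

QA -> week 2; Handover -> week 3; Test -> week 1; Package -> week 1; Research -> week 2

Checking: Package(week 1) before Research(week 2); Package(week 1) before QA(week 2); Research=week 2 in [week 2,week 2]; Handover=week 3 in [week 3,week 3]; max 2 per week (cap 2).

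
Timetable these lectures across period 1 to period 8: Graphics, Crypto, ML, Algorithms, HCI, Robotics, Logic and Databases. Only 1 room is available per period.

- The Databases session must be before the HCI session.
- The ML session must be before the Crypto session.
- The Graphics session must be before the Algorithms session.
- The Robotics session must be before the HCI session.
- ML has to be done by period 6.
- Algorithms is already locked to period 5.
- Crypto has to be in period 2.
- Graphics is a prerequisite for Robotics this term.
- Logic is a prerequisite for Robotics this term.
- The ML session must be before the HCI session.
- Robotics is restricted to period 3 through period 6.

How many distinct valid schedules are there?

2

Enumerating: ML=period 1; Algorithms=period 5; Robotics=period 6; Graphics=period 3; HCI=period 8; Crypto=period 2; Logic=period 4; Databases=period 7 | ML in period 1; Logic in period 3; HCI in period 8; Algorithms in period 5; Crypto in period 2; Robotics in period 6; Databases in period 7; Graphics in period 4.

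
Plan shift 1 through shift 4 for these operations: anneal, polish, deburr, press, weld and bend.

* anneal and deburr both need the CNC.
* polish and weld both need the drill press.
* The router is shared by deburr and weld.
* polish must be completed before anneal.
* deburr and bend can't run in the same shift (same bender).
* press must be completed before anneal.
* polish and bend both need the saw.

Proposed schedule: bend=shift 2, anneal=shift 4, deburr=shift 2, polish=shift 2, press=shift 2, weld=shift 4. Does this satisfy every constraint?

polish must be completed before anneal — holds.
anneal and deburr both need the CNC — holds.
deburr and bend can't run in the same shift (same bender) — violated.
press must be completed before anneal — holds.
polish and bend both need the saw — violated.
polish and weld both need the drill press — holds.
The router is shared by deburr and weld — holds.

No. deburr and bend can't run in the same shift (same bender) is not satisfied.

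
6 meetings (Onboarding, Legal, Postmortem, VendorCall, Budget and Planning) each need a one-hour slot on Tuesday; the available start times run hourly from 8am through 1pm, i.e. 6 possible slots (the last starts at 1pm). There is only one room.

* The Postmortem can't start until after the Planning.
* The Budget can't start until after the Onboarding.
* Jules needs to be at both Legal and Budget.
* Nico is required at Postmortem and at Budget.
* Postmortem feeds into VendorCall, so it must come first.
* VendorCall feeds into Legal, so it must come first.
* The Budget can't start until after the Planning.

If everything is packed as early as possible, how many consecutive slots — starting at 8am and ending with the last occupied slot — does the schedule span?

The precedence chain requires at least 4 distinct slots.
With at most 1 per slot and 6 meetings, at least 6 slots are needed.
6 works (last occupied slot: 1pm): for example VendorCall -> 10am; Onboarding -> 11am; Legal -> 1pm; Postmortem -> 9am; Planning -> 8am; Budget -> 12pm.

6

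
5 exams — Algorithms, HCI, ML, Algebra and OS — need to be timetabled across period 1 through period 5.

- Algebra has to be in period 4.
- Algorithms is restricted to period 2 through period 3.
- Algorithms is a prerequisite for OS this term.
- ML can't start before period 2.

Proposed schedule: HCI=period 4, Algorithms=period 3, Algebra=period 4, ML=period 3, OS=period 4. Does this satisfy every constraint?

Algebra has to be in period 4 — holds.
Algorithms is a prerequisite for OS this term — holds.
ML can't start before period 2 — holds.
Algorithms is restricted to period 2 through period 3 — holds.

Yes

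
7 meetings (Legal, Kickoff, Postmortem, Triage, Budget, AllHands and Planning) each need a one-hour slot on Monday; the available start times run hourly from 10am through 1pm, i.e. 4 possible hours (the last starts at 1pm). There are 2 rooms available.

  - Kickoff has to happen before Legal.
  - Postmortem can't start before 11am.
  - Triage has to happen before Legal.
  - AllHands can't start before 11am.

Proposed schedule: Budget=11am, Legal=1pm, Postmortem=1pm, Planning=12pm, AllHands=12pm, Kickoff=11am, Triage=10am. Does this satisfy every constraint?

There are 2 rooms available — holds.
AllHands can't start before 11am — holds.
Triage has to happen before Legal — holds.
Kickoff has to happen before Legal — holds.
Postmortem can't start before 11am — holds.

Yes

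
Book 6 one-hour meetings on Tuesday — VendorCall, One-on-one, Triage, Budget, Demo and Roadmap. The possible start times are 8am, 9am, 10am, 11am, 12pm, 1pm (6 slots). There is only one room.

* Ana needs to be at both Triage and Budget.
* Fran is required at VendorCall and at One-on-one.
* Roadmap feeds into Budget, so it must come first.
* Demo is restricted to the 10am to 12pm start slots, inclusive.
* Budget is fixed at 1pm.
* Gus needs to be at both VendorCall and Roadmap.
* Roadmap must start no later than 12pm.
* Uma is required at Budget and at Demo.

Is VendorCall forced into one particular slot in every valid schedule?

No

VendorCall can be 8am (e.g. Triage in 12pm, Roadmap in 9am, VendorCall in 8am, Budget in 1pm, One-on-one in 11am, Demo in 10am) or 9am (e.g. Budget=1pm; Triage=12pm; One-on-one=11am; Demo=10am; VendorCall=9am; Roadmap=8am).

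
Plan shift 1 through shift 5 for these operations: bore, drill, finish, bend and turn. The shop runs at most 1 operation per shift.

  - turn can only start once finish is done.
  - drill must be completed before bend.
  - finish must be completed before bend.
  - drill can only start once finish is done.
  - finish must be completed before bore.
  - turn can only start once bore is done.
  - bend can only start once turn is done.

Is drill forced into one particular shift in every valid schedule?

No

drill can be shift 2 (e.g. finish=shift 1, bend=shift 5, bore=shift 3, turn=shift 4, drill=shift 2) or shift 3 (e.g. drill in shift 3; bend in shift 5; bore in shift 2; turn in shift 4; finish in shift 1).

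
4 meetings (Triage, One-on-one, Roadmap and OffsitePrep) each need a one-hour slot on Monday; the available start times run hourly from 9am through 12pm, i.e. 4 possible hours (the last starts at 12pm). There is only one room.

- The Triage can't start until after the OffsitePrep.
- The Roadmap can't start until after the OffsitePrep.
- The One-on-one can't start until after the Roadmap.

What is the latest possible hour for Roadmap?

11am

Precedence pushes Roadmap to at least 10am; downstream work caps Roadmap at 11am.
Roadmap at 11am is achievable: Roadmap -> 11am; Triage -> 10am; One-on-one -> 12pm; OffsitePrep -> 9am.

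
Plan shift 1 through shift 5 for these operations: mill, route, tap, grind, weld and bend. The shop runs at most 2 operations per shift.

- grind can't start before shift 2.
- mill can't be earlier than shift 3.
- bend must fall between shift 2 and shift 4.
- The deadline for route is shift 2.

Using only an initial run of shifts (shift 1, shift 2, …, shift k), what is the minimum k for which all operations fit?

3

With at most 2 per shift and 6 operations, at least 3 shifts are needed.
mill can't be placed before shift 3, so the schedule must run through at least shift 3.
3 works (last occupied shift: shift 3): for example weld in shift 3; bend in shift 2; route in shift 1; tap in shift 1; mill in shift 3; grind in shift 2.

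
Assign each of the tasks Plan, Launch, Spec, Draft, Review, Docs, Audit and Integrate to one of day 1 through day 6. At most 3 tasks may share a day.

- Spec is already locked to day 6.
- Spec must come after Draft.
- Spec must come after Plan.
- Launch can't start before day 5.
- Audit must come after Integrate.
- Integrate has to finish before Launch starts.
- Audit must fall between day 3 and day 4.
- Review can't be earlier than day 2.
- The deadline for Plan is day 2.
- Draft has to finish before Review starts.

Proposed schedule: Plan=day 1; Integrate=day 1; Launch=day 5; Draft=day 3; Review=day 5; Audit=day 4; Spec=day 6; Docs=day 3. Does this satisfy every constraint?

Spec must come after Draft — holds.
Integrate has to finish before Launch starts — holds.
Launch can't start before day 5 — holds.
Draft has to finish before Review starts — holds.
Spec is already locked to day 6 — holds.
Spec must come after Plan — holds.
Audit must fall between day 3 and day 4 — holds.
Audit must come after Integrate — holds.
Review can't be earlier than day 2 — holds.
The deadline for Plan is day 2 — holds.
At most 3 tasks may share a day — holds.

Valid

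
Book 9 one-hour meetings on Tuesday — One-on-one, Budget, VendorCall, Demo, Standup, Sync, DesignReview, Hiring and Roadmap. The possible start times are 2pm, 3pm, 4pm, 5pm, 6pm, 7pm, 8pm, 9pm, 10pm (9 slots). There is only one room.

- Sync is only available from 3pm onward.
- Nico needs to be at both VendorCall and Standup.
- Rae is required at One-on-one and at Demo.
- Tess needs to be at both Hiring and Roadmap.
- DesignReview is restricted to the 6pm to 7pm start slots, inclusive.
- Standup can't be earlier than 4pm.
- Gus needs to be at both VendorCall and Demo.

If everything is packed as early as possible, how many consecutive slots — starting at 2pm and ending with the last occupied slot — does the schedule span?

9

With at most 1 per slot and 9 meetings, at least 9 slots are needed.
DesignReview can't be placed before 6pm — that is slot 5 counting from 2pm — so the schedule must run through at least 5 slots.
9 works (last occupied slot: 10pm): for example Standup in 4pm, Demo in 8pm, Roadmap in 10pm, Sync in 3pm, One-on-one in 2pm, Hiring in 9pm, Budget in 5pm, DesignReview in 6pm, VendorCall in 7pm.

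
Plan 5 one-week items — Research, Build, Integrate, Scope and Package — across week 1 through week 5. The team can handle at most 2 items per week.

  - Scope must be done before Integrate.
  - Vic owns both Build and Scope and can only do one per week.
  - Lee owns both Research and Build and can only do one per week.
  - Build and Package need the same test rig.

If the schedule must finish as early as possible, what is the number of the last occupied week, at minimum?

The precedence chain requires at least 2 distinct weeks.
With at most 2 per week and 5 work items, at least 3 weeks are needed.
3 works (last occupied week: week 3): for example Scope in week 1, Package in week 3, Integrate in week 2, Build in week 2, Research in week 1.

week 3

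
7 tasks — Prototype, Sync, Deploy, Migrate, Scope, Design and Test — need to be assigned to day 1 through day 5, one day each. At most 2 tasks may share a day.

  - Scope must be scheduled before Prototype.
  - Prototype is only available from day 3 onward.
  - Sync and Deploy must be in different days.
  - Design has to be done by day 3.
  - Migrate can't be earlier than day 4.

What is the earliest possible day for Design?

Design's own window allows nothing later than day 3.
Design at day 1 is achievable: Deploy=day 3; Prototype=day 3; Migrate=day 4; Test=day 2; Sync=day 2; Scope=day 1; Design=day 1.

day 1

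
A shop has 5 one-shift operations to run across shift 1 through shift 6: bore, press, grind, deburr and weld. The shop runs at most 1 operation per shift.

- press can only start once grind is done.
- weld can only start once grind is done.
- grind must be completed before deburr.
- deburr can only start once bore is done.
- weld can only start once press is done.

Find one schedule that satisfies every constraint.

grind -> shift 1; weld -> shift 5; press -> shift 2; bore -> shift 3; deburr -> shift 4

Checking: grind(shift 1) before weld(shift 5); press(shift 2) before weld(shift 5); grind(shift 1) before deburr(shift 4); bore(shift 3) before deburr(shift 4); grind(shift 1) before press(shift 2); max 1 per shift (cap 1).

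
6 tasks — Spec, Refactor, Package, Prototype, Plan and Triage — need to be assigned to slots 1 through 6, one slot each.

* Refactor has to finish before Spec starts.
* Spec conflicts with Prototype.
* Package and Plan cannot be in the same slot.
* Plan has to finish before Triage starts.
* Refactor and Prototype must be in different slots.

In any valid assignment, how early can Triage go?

2

Precedence pushes Triage to at least 2.
Triage at 2 is achievable: Refactor in 1; Plan in 1; Triage in 2; Spec in 2; Package in 2; Prototype in 3.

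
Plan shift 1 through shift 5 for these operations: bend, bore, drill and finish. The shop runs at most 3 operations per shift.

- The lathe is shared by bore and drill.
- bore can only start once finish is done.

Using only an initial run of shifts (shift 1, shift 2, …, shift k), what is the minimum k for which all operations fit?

The precedence chain requires at least 2 distinct shifts.
With at most 3 per shift and 4 operations, at least 2 shifts are needed.
2 works (last occupied shift: shift 2): for example bore in shift 2, finish in shift 1, bend in shift 1, drill in shift 1.

2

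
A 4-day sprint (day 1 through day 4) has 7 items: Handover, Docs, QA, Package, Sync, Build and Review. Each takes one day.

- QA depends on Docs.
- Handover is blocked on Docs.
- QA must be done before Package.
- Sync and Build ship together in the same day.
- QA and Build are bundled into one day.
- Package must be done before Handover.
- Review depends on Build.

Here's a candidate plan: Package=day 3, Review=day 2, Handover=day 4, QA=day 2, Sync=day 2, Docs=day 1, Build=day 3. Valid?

Handover is blocked on Docs — holds.
Review depends on Build — violated.
QA depends on Docs — holds.
QA and Build are bundled into one day — violated.
Sync and Build ship together in the same day — violated.
Package must be done before Handover — holds.
QA must be done before Package — holds.

No — it violates: Review depends on Build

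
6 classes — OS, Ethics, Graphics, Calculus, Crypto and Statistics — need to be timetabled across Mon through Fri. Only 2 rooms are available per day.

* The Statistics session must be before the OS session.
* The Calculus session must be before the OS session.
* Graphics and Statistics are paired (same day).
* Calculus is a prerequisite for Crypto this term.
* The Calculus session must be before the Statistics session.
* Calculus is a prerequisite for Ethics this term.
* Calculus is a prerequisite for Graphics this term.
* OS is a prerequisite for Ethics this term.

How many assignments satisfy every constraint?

14

Splitting on OS: it can be Wed (6), Thu (8). Listing each branch's schedules as (Ethics, Graphics, Calculus, Crypto, Statistics):
OS=Wed: (Thu,Tue,Mon,Wed,Tue) (Thu,Tue,Mon,Thu,Tue) (Thu,Tue,Mon,Fri,Tue) (Fri,Tue,Mon,Wed,Tue) (Fri,Tue,Mon,Thu,Tue) (Fri,Tue,Mon,Fri,Tue) — 6.
OS=Thu: (Fri,Tue,Mon,Wed,Tue) (Fri,Tue,Mon,Thu,Tue) (Fri,Tue,Mon,Fri,Tue) (Fri,Wed,Mon,Tue,Wed) (Fri,Wed,Mon,Thu,Wed) (Fri,Wed,Mon,Fri,Wed) (Fri,Wed,Tue,Thu,Wed) (Fri,Wed,Tue,Fri,Wed) — 8.
Summing: 6 + 8 = 14.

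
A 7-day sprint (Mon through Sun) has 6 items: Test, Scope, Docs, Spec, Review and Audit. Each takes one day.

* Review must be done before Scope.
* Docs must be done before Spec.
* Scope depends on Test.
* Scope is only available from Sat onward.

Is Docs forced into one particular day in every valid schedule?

Docs can be Mon (e.g. Docs in Mon; Review in Mon; Spec in Tue; Scope in Sat; Audit in Mon; Test in Mon) or Tue (e.g. Audit in Mon, Test in Mon, Docs in Tue, Scope in Sat, Spec in Wed, Review in Mon).

No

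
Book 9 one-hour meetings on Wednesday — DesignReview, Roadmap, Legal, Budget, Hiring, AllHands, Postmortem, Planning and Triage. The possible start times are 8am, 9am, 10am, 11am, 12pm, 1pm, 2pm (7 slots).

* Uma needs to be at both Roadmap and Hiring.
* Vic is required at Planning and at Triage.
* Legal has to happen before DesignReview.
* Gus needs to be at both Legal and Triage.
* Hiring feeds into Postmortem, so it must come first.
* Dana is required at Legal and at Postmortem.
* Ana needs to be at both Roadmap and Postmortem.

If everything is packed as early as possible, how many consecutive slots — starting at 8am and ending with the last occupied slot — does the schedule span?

The precedence chain requires at least 2 distinct slots.
Could 2 slots be enough, i.e. nothing placed later than 9am? No: Postmortem must come after Hiring (at 8am or later) → {9am}; Hiring must come before Postmortem (at 9am or earlier) → {8am}; Roadmap can't share with Postmortem (9am) → {8am}; Hiring can't share with Roadmap (8am) → nothing is left.
So 2 slots is not enough.
3 works (last occupied slot: 10am): for example DesignReview in 9am, Hiring in 8am, Triage in 9am, AllHands in 8am, Budget in 8am, Planning in 8am, Postmortem in 9am, Roadmap in 10am, Legal in 8am.

3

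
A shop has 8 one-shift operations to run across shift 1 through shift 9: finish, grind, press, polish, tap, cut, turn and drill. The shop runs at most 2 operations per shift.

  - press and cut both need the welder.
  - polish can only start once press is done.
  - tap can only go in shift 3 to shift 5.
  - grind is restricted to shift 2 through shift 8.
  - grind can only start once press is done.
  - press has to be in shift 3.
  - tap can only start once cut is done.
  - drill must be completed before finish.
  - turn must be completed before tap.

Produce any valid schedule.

polish -> shift 4, grind -> shift 4, turn -> shift 2, drill -> shift 1, press -> shift 3, tap -> shift 3, cut -> shift 1, finish -> shift 2

Checking: turn(shift 2) before tap(shift 3); press(shift 3) before polish(shift 4); drill(shift 1) before finish(shift 2); press(shift 3) before grind(shift 4); cut(shift 1) before tap(shift 3); press(shift 3) != cut(shift 1); press=shift 3 in [shift 3,shift 3]; tap=shift 3 in [shift 3,shift 5]; grind=shift 4 in [shift 2,shift 8]; max 2 per shift (cap 2).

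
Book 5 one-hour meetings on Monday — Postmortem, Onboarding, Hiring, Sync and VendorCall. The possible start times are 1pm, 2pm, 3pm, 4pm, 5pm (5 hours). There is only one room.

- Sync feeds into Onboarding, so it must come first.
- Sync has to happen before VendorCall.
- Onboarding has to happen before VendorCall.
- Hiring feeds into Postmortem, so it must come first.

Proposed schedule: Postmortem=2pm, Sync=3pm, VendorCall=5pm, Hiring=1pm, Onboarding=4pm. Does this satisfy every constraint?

Yes

Onboarding has to happen before VendorCall — holds.
Sync has to happen before VendorCall — holds.
There is only one room — holds.
Sync feeds into Onboarding, so it must come first — holds.
Hiring feeds into Postmortem, so it must come first — holds.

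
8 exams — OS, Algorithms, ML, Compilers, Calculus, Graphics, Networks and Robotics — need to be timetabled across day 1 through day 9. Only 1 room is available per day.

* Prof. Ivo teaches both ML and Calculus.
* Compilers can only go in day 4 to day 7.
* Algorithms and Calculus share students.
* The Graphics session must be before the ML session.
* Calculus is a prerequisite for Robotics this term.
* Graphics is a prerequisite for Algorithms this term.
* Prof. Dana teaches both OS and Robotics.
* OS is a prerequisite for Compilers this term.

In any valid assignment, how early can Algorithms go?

day 2

Precedence pushes Algorithms to at least day 2.
Algorithms at day 2 is achievable: OS=day 3; Compilers=day 4; Algorithms=day 2; Graphics=day 1; Robotics=day 7; Networks=day 8; ML=day 5; Calculus=day 6.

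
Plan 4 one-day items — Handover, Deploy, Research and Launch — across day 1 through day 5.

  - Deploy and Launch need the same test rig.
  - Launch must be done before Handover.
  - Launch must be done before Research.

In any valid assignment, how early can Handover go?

Precedence pushes Handover to at least day 2.
Handover at day 2 is achievable: Deploy -> day 2, Launch -> day 1, Research -> day 2, Handover -> day 2.

day 2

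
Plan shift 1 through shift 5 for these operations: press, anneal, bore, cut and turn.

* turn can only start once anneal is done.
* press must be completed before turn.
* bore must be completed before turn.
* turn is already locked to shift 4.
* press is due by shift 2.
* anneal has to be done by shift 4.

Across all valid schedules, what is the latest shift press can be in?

shift 2

Press's own window allows nothing later than shift 2.
press at shift 2 is achievable: press -> shift 2, turn -> shift 4, anneal -> shift 1, bore -> shift 1, cut -> shift 1.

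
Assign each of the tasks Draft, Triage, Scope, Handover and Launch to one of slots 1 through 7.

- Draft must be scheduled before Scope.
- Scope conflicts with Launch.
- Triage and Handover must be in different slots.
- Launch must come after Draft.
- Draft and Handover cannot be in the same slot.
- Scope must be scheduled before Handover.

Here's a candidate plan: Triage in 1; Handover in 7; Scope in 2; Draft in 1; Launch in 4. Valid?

Valid

Draft and Handover cannot be in the same slot — holds.
Scope conflicts with Launch — holds.
Triage and Handover must be in different slots — holds.
Scope must be scheduled before Handover — holds.
Draft must be scheduled before Scope — holds.
Launch must come after Draft — holds.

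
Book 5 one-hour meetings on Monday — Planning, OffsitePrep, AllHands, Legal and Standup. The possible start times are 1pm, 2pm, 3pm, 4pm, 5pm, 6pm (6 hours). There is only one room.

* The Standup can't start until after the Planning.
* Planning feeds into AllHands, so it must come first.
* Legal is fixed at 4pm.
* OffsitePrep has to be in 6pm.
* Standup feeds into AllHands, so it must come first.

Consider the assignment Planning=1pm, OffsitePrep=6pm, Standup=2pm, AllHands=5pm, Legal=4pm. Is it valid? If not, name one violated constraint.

Valid

Standup feeds into AllHands, so it must come first — holds.
The Standup can't start until after the Planning — holds.
Planning feeds into AllHands, so it must come first — holds.
OffsitePrep has to be in 6pm — holds.
There is only one room — holds.
Legal is fixed at 4pm — holds.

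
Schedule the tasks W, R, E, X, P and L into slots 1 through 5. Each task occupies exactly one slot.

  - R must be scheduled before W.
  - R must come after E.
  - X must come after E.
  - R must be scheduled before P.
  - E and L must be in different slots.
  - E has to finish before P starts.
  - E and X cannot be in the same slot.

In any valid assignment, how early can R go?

Precedence pushes R to at least 2; downstream work caps R at 4.
R at 2 is achievable: W=3, R=2, X=2, L=2, P=3, E=1.

2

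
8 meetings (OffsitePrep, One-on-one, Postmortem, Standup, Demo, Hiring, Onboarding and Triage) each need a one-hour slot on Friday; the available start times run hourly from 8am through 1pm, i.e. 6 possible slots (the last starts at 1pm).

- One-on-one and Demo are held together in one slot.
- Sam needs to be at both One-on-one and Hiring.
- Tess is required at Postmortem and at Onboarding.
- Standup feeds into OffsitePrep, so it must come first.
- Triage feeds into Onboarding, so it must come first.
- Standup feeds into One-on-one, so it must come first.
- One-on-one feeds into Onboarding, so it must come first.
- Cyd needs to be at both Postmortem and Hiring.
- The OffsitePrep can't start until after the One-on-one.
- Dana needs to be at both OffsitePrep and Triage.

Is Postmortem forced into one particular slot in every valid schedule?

No

Postmortem can be 8am (e.g. Postmortem -> 8am, Onboarding -> 10am, Hiring -> 10am, Demo -> 9am, One-on-one -> 9am, Triage -> 8am, OffsitePrep -> 10am, Standup -> 8am) or 9am (e.g. Postmortem in 9am; One-on-one in 9am; OffsitePrep in 10am; Hiring in 8am; Triage in 8am; Onboarding in 10am; Standup in 8am; Demo in 9am).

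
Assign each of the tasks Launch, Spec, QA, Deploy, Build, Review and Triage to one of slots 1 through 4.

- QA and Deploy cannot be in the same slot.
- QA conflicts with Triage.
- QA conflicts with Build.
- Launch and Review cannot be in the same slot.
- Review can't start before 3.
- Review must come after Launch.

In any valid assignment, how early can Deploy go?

Deploy at 1 is achievable: Deploy -> 1; Spec -> 1; QA -> 2; Review -> 3; Launch -> 1; Triage -> 1; Build -> 1.

1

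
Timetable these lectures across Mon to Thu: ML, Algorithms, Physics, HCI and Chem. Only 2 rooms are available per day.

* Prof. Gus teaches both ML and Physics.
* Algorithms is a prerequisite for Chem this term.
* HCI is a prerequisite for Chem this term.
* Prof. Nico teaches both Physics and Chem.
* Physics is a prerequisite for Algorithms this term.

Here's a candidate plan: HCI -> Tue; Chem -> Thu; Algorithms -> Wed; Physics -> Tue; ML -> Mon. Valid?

Yes, all constraints hold

Physics is a prerequisite for Algorithms this term — holds.
Prof. Nico teaches both Physics and Chem — holds.
Prof. Gus teaches both ML and Physics — holds.
Only 2 rooms are available per day — holds.
HCI is a prerequisite for Chem this term — holds.
Algorithms is a prerequisite for Chem this term — holds.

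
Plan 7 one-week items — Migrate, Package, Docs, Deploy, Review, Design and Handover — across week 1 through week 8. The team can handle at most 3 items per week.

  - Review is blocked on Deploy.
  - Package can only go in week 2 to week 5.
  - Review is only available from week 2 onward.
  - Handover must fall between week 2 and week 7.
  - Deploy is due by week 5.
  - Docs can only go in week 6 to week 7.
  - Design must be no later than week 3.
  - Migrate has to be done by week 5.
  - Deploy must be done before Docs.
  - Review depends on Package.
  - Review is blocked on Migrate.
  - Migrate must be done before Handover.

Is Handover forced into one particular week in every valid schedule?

No

Handover can be week 2 (e.g. Review=week 3, Migrate=week 1, Handover=week 2, Package=week 2, Design=week 1, Deploy=week 1, Docs=week 6) or week 3 (e.g. Package=week 2, Review=week 3, Migrate=week 1, Deploy=week 1, Docs=week 6, Design=week 1, Handover=week 3).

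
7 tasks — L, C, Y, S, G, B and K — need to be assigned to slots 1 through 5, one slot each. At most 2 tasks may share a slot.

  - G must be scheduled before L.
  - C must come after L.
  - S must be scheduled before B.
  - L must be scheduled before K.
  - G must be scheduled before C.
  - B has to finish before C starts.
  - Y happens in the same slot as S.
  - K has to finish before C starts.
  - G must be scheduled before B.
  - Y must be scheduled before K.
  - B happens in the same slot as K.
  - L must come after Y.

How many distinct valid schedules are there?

Enumerating: S in 2; L in 3; G in 1; C in 5; K in 4; Y in 2; B in 4 | G -> 2, K -> 4, C -> 5, Y -> 1, S -> 1, B -> 4, L -> 3.

2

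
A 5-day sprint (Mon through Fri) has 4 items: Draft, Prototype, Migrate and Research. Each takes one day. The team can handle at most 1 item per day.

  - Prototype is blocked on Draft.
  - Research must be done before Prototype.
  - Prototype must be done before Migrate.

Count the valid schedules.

10

Splitting on Draft: it can be Mon (4), Tue (4), Wed (2). Listing each branch's schedules as (Prototype, Migrate, Research):
Draft=Mon: (Wed,Thu,Tue) (Wed,Fri,Tue) (Thu,Fri,Tue) (Thu,Fri,Wed) — 4.
Draft=Tue: (Wed,Thu,Mon) (Wed,Fri,Mon) (Thu,Fri,Mon) (Thu,Fri,Wed) — 4.
Draft=Wed: (Thu,Fri,Mon) (Thu,Fri,Tue) — 2.
Summing: 4 + 4 + 2 = 10.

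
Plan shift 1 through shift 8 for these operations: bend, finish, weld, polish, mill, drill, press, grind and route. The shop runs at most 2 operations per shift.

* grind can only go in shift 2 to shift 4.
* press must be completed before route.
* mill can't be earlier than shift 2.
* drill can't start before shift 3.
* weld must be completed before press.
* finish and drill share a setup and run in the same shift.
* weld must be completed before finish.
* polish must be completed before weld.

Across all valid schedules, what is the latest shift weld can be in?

shift 5

Precedence pushes weld to at least shift 2; downstream work caps weld at shift 6.
weld at shift 5 is achievable: grind=shift 2, finish=shift 6, route=shift 8, drill=shift 6, press=shift 7, polish=shift 1, weld=shift 5, bend=shift 1, mill=shift 2.
Nothing later works — the capacity limit rule out every shift after shift 5.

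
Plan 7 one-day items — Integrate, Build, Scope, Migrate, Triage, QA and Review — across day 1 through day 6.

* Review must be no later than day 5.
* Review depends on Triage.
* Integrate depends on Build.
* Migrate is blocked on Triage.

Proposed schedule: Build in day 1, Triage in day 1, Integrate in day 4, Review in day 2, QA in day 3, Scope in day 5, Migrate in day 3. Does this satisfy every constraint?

Yes, all constraints hold

Integrate depends on Build — holds.
Migrate is blocked on Triage — holds.
Review depends on Triage — holds.
Review must be no later than day 5 — holds.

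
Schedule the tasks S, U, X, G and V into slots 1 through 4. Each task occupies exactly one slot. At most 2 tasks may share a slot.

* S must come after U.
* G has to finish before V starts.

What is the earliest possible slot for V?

Precedence pushes V to at least 2.
V at 2 is achievable: U=1; V=2; G=1; S=2; X=3.

2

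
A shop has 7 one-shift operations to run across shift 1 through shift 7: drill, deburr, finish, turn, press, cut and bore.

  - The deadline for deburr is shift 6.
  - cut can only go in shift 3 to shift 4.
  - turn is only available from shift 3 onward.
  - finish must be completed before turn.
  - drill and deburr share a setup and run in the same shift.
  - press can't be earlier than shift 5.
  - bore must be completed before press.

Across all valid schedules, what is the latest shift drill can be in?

Drill must be in the same shift as deburr, which can't be after shift 6, so drill is at most shift 6.
drill at shift 6 is achievable: press=shift 5; turn=shift 3; finish=shift 1; deburr=shift 6; bore=shift 1; drill=shift 6; cut=shift 3.

shift 6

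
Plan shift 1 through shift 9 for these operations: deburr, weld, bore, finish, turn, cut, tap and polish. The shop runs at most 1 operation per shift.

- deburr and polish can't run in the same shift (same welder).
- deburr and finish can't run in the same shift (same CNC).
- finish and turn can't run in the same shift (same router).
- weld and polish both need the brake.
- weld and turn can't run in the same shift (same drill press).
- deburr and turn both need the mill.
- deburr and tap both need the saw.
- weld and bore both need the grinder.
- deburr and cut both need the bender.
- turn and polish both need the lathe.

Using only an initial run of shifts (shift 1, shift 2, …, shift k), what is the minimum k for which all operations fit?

With at most 1 per shift and 8 operations, at least 8 shifts are needed.
8 works (last occupied shift: shift 8): for example finish=shift 4; weld=shift 2; deburr=shift 1; turn=shift 5; bore=shift 3; cut=shift 6; polish=shift 8; tap=shift 7.

8 shifts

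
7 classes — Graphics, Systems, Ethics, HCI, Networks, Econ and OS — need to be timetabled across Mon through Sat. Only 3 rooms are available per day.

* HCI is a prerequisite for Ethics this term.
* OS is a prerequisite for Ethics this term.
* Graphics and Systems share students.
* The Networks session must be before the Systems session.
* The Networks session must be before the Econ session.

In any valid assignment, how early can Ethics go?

Precedence pushes Ethics to at least Tue.
Ethics at Tue is achievable: Systems=Tue, Networks=Mon, Ethics=Tue, Graphics=Wed, HCI=Mon, OS=Mon, Econ=Tue.

Tue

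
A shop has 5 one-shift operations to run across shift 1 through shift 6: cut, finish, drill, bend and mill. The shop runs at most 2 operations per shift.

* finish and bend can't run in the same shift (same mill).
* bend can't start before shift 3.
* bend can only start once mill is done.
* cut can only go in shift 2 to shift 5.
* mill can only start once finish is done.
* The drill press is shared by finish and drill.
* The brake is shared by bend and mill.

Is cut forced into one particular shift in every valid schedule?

cut can be shift 2 (e.g. finish in shift 1, mill in shift 2, bend in shift 3, drill in shift 3, cut in shift 2) or shift 3 (e.g. cut=shift 3, finish=shift 1, mill=shift 2, bend=shift 3, drill=shift 2).

No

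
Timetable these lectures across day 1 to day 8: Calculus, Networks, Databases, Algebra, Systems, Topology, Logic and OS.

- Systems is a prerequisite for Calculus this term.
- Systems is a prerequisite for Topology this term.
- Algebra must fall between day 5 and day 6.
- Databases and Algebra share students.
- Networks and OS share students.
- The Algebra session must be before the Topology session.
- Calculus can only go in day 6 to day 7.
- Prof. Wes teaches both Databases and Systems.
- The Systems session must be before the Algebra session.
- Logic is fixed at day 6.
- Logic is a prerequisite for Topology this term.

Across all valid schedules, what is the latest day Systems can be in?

Downstream work caps Systems at day 5.
Systems at day 5 is achievable: Topology in day 7, Calculus in day 6, Logic in day 6, Networks in day 1, OS in day 2, Systems in day 5, Databases in day 1, Algebra in day 6.

day 5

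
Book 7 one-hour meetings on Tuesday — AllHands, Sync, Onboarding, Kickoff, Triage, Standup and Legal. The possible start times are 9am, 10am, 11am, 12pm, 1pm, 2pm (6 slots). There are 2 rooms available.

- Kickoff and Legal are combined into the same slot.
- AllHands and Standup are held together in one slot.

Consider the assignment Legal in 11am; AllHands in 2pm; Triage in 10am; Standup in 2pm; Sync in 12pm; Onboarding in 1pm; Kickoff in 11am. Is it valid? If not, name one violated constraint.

Kickoff and Legal are combined into the same slot — holds.
AllHands and Standup are held together in one slot — holds.
There are 2 rooms available — holds.

Yes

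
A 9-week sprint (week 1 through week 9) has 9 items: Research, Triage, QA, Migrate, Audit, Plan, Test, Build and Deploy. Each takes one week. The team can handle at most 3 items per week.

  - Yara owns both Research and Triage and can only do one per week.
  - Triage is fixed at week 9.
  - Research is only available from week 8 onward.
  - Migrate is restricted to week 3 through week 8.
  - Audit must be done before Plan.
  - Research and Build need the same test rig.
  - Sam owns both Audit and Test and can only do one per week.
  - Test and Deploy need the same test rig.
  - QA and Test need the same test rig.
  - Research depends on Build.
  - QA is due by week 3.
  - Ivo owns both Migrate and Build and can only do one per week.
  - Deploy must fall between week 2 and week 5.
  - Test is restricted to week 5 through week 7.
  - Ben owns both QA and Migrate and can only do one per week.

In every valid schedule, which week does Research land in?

Research's window is week 8–week 9.
Triage is fixed at week 9, and Research can't share a week with Triage.
So Research must be week 8.

week 8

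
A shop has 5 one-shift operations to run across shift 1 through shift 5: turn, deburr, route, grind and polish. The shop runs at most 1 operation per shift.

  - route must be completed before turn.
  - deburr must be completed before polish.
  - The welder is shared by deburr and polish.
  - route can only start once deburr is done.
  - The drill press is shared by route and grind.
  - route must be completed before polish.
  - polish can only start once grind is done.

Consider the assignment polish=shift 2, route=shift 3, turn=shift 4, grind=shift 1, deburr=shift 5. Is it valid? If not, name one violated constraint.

No. deburr must be completed before polish is not satisfied.

deburr must be completed before polish — violated.
polish can only start once grind is done — holds.
The shop runs at most 1 operation per shift — holds.
route can only start once deburr is done — violated.
route must be completed before turn — holds.
The drill press is shared by route and grind — holds.
route must be completed before polish — violated.
The welder is shared by deburr and polish — holds.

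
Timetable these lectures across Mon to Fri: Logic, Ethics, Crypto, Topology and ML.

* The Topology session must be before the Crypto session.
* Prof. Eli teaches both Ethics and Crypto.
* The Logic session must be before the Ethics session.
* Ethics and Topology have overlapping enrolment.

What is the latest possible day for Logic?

Downstream work caps Logic at Thu.
Logic at Thu is achievable: Topology=Mon; ML=Mon; Logic=Thu; Crypto=Tue; Ethics=Fri.

Thu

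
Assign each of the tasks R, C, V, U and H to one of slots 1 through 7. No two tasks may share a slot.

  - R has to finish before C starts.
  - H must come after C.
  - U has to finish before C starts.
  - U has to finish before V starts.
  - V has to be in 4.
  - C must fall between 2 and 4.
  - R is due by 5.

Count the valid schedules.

6

Splitting on R: it can be 1 (3), 2 (3). Listing each branch's schedules as (C, V, U, H):
R=1: (3,4,2,5) (3,4,2,6) (3,4,2,7) — 3.
R=2: (3,4,1,5) (3,4,1,6) (3,4,1,7) — 3.
Summing: 3 + 3 = 6.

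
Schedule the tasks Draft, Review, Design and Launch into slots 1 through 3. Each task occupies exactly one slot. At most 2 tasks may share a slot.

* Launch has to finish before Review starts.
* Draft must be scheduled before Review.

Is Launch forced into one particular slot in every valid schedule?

Launch can be 1 (e.g. Draft -> 1; Launch -> 1; Review -> 2; Design -> 2) or 2 (e.g. Review -> 3, Launch -> 2, Design -> 1, Draft -> 1).

No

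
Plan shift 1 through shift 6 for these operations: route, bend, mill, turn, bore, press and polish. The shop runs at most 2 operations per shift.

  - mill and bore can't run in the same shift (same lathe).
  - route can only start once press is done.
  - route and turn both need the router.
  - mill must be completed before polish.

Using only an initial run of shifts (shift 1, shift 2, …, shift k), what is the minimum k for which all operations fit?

The precedence chain requires at least 2 distinct shifts.
With at most 2 per shift and 7 operations, at least 4 shifts are needed.
4 works (last occupied shift: shift 4): for example mill -> shift 1; bend -> shift 3; press -> shift 1; turn -> shift 3; route -> shift 2; bore -> shift 4; polish -> shift 2.

4 shifts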